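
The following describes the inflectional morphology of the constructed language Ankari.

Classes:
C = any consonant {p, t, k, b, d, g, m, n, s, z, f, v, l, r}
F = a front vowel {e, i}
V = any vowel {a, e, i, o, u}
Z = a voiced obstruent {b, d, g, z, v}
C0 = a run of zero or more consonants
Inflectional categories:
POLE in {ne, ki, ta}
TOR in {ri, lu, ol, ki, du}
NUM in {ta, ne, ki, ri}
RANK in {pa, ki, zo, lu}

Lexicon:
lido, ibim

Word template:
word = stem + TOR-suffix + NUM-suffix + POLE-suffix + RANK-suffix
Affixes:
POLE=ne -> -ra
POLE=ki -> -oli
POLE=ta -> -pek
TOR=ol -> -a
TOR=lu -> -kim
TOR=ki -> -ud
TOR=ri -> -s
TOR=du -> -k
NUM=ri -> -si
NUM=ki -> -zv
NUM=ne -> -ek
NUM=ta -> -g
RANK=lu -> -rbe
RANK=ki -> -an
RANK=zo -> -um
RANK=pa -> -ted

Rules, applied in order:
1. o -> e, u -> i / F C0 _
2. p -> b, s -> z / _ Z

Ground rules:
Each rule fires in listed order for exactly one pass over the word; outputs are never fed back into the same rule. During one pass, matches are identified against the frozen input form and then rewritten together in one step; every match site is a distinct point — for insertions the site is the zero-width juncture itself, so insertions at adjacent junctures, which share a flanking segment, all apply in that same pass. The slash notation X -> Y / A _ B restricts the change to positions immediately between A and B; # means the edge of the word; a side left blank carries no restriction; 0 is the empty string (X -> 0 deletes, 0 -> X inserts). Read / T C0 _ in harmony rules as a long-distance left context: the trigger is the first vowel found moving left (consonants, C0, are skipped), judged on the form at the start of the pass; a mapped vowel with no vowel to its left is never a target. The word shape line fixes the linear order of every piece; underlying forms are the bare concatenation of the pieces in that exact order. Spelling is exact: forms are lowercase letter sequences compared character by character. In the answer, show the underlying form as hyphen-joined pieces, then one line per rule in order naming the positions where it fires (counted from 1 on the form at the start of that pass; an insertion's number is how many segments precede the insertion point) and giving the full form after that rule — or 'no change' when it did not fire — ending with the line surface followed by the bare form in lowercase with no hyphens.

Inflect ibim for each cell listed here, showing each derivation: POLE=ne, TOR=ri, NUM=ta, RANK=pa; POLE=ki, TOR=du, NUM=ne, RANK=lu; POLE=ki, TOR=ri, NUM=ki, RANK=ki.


cell POLE=ne, TOR=ri, NUM=ta, RANK=pa:
underlying: ibim-s-g-ra-ted
1. o -> e, u -> i / F C0 _: no change
2. p -> b, s -> z / _ Z: fires at position(s) 5: ibimzgrated
surface: ibimzgrated

cell POLE=ki, TOR=du, NUM=ne, RANK=lu:
underlying: ibim-k-ek-oli-rbe
1. o -> e, u -> i / F C0 _: fires at position(s) 8: ibimkekelirbe
2. p -> b, s -> z / _ Z: no change
surface: ibimkekelirbe

cell POLE=ki, TOR=ri, NUM=ki, RANK=ki:
underlying: ibim-s-zv-oli-an
1. o -> e, u -> i / F C0 _: fires at position(s) 8: ibimszvelian
2. p -> b, s -> z / _ Z: fires at position(s) 5: ibimzzvelian
surface: ibimzzvelian


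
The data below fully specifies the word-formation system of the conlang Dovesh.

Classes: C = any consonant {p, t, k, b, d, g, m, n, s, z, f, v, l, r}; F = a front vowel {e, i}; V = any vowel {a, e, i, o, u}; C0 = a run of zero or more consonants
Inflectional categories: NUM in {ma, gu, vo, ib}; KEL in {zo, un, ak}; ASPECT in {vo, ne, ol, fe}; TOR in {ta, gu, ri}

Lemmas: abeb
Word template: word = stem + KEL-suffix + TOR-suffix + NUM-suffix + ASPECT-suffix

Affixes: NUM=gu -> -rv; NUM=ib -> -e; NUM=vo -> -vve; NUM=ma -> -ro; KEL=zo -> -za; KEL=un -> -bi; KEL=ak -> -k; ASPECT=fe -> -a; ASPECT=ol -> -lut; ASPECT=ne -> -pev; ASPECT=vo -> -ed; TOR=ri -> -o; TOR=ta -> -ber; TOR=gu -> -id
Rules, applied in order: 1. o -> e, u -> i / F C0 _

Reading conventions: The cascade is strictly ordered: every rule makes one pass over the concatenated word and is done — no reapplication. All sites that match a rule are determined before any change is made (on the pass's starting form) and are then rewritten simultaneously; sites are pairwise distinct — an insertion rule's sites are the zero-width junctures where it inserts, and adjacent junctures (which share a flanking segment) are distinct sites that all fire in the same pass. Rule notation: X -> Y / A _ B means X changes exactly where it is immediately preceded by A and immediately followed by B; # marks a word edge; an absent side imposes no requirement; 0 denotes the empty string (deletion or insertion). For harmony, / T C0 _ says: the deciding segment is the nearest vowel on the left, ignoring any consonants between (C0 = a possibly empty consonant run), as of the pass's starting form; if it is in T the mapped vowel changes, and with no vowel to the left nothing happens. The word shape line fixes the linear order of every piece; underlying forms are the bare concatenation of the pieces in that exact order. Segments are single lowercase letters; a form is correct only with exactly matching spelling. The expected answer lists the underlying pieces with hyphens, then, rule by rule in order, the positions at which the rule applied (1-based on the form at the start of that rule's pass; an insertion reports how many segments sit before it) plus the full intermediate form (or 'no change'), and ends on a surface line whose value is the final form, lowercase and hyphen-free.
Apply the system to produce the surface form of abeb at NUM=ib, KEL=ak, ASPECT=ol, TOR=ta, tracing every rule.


underlying: abeb-k-ber-e-lut
1. o -> e, u -> i / F C0 _: fires at position(s) 11: abebkberelit
surface: abebkberelit


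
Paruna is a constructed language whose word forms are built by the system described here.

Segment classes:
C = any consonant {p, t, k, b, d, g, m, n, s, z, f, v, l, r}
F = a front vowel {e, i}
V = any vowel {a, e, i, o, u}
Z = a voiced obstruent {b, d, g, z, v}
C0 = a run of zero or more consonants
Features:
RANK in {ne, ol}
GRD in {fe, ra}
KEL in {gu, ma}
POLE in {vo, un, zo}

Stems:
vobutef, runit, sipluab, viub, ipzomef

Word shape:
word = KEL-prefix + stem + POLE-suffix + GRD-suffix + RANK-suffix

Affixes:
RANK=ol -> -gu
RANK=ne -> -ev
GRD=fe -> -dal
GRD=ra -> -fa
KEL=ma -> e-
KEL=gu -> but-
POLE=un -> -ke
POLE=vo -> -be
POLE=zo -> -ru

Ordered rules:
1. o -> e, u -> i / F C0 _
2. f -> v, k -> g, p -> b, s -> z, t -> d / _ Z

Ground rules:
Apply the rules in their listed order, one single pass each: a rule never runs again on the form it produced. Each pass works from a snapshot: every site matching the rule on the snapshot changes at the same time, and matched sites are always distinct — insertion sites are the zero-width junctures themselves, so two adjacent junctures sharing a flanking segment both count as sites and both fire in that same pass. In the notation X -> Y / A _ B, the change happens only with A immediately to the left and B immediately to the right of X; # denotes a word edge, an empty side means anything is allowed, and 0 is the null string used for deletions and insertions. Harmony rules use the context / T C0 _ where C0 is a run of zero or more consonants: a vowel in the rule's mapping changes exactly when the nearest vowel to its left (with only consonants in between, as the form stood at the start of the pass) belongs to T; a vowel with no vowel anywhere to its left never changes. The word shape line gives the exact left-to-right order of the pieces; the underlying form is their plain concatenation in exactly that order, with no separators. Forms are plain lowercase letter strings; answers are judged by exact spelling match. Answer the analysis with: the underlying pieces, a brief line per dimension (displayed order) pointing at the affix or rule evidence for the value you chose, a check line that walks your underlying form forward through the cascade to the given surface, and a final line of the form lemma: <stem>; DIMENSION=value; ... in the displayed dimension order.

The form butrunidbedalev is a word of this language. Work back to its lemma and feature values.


underlying: but-runit-be-dal-ev
RANK=ne - signalled by the affix -ev
GRD=fe - signalled by the affix -dal
KEL=gu - signalled by the affix but-
POLE=vo - signalled by the affix -be
check: butrunitbedalev -> butrunitbedalev -> butrunidbedalev
lemma: runit; RANK=ne; GRD=fe; KEL=gu; POLE=vo


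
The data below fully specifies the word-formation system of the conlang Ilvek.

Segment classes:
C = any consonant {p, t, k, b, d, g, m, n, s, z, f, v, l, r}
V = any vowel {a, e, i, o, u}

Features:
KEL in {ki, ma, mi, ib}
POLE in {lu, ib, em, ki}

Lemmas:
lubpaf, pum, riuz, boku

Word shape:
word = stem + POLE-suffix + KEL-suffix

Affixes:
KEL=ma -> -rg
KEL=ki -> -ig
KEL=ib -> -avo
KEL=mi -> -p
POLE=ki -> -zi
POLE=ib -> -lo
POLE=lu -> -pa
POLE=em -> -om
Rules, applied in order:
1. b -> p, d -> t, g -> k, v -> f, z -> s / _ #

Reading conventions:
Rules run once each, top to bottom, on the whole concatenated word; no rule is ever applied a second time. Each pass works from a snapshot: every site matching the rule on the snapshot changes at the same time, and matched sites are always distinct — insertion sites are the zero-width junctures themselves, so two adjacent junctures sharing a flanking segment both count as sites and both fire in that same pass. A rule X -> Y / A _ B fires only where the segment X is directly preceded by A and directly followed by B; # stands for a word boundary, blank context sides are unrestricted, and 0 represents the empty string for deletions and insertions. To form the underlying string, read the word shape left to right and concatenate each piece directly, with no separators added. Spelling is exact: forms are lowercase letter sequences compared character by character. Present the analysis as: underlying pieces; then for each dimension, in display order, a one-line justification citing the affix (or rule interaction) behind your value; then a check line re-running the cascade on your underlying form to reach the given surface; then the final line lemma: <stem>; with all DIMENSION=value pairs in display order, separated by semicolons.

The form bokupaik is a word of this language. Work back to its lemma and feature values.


underlying: boku-pa-ig
KEL=ki - signalled by the affix -ig
POLE=lu - signalled by the affix -pa
check: bokupaig -> bokupaik
lemma: boku; KEL=ki; POLE=lu


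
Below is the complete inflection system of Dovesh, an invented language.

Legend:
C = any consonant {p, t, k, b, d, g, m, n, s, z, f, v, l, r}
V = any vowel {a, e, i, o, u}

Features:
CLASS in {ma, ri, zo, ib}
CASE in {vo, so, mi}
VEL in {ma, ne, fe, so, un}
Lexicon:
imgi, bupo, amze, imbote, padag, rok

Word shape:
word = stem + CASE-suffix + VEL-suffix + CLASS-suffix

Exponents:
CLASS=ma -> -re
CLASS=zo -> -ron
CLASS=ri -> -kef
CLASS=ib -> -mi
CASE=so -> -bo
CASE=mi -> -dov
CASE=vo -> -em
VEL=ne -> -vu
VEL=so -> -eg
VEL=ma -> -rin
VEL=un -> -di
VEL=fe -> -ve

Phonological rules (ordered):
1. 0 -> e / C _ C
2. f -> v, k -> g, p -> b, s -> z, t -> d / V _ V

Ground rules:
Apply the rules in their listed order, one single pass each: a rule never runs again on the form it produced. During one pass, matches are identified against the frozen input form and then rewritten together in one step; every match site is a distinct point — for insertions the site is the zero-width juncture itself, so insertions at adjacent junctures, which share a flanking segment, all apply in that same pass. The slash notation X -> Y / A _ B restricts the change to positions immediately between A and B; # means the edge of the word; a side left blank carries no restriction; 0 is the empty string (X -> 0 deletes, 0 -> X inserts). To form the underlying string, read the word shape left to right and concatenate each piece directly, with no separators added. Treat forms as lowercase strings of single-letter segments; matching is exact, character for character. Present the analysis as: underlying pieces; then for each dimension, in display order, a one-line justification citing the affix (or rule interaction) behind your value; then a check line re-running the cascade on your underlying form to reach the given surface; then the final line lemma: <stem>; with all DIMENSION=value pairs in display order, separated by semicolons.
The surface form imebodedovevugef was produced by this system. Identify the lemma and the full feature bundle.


underlying: imbote-dov-vu-kef
CLASS=ri - signalled by the affix -kef
CASE=mi - signalled by the affix -dov
VEL=ne - signalled by the affix -vu
check: imbotedovvukef -> imebotedovevukef -> imebodedovevugef
lemma: imbote; CLASS=ri; CASE=mi; VEL=ne


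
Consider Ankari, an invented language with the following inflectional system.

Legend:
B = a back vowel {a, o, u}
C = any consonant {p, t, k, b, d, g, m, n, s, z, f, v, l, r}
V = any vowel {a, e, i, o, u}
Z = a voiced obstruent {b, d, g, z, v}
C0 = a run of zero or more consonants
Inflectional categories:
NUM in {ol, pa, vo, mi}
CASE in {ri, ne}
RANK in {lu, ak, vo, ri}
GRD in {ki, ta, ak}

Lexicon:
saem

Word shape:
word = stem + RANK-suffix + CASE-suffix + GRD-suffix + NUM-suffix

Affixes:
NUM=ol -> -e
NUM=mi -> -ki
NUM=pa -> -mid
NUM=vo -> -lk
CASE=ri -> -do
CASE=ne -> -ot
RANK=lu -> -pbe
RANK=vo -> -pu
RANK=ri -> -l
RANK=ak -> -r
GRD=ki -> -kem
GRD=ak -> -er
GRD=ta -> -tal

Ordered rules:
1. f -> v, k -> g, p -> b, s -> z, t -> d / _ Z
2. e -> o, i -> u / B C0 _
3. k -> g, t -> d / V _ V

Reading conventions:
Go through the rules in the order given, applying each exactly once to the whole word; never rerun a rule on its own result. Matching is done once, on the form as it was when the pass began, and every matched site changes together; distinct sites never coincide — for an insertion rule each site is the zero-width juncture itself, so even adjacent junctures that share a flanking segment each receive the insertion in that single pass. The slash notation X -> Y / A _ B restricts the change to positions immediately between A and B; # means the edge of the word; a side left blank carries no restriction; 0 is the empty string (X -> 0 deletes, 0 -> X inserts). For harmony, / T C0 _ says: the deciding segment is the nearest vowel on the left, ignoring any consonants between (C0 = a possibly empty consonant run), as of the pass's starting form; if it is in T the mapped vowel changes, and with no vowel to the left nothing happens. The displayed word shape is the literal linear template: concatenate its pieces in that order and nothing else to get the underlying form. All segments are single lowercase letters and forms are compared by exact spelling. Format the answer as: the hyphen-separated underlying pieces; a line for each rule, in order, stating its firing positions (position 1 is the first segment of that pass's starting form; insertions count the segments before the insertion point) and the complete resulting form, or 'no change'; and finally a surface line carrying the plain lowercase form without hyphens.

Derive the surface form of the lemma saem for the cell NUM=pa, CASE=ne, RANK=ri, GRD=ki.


underlying: saem-l-ot-kem-mid
1. f -> v, k -> g, p -> b, s -> z, t -> d / _ Z: no change
2. e -> o, i -> u / B C0 _: fires at position(s) 3, 9: saomlotkommid
3. k -> g, t -> d / V _ V: no change
surface: saomlotkommid


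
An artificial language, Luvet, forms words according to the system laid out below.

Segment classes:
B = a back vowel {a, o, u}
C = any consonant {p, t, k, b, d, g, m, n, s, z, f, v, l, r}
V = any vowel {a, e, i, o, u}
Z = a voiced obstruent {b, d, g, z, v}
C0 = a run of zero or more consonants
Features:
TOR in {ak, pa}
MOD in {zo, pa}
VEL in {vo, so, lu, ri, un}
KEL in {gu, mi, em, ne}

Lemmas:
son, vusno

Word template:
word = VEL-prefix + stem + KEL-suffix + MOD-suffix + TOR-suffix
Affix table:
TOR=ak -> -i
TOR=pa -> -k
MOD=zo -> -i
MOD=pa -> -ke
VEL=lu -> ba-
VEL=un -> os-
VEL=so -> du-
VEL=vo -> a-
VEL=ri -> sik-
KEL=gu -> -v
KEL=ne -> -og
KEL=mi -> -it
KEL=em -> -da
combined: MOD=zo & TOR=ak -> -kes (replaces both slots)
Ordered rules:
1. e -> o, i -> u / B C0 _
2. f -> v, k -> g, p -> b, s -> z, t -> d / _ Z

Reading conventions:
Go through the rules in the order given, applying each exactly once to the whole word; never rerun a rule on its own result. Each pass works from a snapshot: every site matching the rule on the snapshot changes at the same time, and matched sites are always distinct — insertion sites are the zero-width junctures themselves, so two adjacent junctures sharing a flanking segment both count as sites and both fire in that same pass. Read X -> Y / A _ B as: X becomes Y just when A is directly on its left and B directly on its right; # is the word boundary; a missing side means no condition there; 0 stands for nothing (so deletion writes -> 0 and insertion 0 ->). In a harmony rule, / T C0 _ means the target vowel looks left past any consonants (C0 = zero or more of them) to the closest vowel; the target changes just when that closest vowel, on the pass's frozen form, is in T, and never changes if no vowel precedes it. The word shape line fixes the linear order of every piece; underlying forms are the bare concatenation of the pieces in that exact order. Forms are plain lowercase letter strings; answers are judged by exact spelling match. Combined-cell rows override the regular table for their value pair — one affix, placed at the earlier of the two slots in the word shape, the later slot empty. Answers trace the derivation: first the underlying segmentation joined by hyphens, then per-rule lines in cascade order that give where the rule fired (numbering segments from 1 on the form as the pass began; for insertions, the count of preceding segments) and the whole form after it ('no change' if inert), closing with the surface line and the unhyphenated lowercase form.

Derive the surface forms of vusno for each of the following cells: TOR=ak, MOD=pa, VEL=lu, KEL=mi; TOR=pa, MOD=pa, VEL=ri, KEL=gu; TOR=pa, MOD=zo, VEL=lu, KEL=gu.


cell TOR=ak, MOD=pa, VEL=lu, KEL=mi:
underlying: ba-vusno-it-ke-i
1. e -> o, i -> u / B C0 _: fires at position(s) 8: bavusnoutkei
2. f -> v, k -> g, p -> b, s -> z, t -> d / _ Z: no change
surface: bavusnoutkei

cell TOR=pa, MOD=pa, VEL=ri, KEL=gu:
underlying: sik-vusno-v-ke-k
1. e -> o, i -> u / B C0 _: fires at position(s) 11: sikvusnovkok
2. f -> v, k -> g, p -> b, s -> z, t -> d / _ Z: fires at position(s) 3: sigvusnovkok
surface: sigvusnovkok

cell TOR=pa, MOD=zo, VEL=lu, KEL=gu:
underlying: ba-vusno-v-i-k
1. e -> o, i -> u / B C0 _: fires at position(s) 9: bavusnovuk
2. f -> v, k -> g, p -> b, s -> z, t -> d / _ Z: no change
surface: bavusnovuk


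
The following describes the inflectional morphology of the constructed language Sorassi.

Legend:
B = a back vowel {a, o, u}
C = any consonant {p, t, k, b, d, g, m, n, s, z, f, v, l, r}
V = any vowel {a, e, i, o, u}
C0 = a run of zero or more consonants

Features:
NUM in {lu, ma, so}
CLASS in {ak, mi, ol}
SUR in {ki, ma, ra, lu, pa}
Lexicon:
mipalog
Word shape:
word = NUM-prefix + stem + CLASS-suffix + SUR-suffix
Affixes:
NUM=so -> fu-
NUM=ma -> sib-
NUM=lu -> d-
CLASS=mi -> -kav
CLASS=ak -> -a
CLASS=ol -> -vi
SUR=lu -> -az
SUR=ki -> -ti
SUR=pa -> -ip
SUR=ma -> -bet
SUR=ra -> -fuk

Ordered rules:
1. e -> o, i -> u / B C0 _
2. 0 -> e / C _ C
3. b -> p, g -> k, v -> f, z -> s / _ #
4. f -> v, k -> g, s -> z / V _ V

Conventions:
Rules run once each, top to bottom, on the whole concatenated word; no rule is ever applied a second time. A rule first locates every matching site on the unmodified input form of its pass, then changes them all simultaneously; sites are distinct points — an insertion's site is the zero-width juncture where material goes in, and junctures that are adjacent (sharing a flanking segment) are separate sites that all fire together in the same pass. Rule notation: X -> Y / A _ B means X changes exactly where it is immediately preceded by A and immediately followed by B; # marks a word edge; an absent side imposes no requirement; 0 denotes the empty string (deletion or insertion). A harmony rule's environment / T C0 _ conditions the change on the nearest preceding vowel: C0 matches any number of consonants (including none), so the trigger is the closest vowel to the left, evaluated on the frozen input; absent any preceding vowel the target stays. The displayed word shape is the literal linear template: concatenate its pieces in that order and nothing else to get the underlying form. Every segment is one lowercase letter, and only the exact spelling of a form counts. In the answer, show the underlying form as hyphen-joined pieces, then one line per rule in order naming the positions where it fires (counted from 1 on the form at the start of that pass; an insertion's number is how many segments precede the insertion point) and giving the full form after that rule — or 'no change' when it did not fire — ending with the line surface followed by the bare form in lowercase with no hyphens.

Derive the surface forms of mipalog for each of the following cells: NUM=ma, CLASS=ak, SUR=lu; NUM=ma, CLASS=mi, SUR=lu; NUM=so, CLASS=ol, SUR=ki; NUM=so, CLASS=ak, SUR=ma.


cell NUM=ma, CLASS=ak, SUR=lu:
underlying: sib-mipalog-a-az
1. e -> o, i -> u / B C0 _: no change
2. 0 -> e / C _ C: inserts after position(s) 3: sibemipalogaaz
3. b -> p, g -> k, v -> f, z -> s / _ #: fires at position(s) 14: sibemipalogaas
4. f -> v, k -> g, s -> z / V _ V: no change
surface: sibemipalogaas

cell NUM=ma, CLASS=mi, SUR=lu:
underlying: sib-mipalog-kav-az
1. e -> o, i -> u / B C0 _: no change
2. 0 -> e / C _ C: inserts after position(s) 3, 10: sibemipalogekavaz
3. b -> p, g -> k, v -> f, z -> s / _ #: fires at position(s) 17: sibemipalogekavas
4. f -> v, k -> g, s -> z / V _ V: fires at position(s) 13: sibemipalogegavas
surface: sibemipalogegavas

cell NUM=so, CLASS=ol, SUR=ki:
underlying: fu-mipalog-vi-ti
1. e -> o, i -> u / B C0 _: fires at position(s) 4, 11: fumupalogvuti
2. 0 -> e / C _ C: inserts after position(s) 9: fumupalogevuti
3. b -> p, g -> k, v -> f, z -> s / _ #: no change
4. f -> v, k -> g, s -> z / V _ V: no change
surface: fumupalogevuti

cell NUM=so, CLASS=ak, SUR=ma:
underlying: fu-mipalog-a-bet
1. e -> o, i -> u / B C0 _: fires at position(s) 4, 12: fumupalogabot
2. 0 -> e / C _ C: no change
3. b -> p, g -> k, v -> f, z -> s / _ #: no change
4. f -> v, k -> g, s -> z / V _ V: no change
surface: fumupalogabot


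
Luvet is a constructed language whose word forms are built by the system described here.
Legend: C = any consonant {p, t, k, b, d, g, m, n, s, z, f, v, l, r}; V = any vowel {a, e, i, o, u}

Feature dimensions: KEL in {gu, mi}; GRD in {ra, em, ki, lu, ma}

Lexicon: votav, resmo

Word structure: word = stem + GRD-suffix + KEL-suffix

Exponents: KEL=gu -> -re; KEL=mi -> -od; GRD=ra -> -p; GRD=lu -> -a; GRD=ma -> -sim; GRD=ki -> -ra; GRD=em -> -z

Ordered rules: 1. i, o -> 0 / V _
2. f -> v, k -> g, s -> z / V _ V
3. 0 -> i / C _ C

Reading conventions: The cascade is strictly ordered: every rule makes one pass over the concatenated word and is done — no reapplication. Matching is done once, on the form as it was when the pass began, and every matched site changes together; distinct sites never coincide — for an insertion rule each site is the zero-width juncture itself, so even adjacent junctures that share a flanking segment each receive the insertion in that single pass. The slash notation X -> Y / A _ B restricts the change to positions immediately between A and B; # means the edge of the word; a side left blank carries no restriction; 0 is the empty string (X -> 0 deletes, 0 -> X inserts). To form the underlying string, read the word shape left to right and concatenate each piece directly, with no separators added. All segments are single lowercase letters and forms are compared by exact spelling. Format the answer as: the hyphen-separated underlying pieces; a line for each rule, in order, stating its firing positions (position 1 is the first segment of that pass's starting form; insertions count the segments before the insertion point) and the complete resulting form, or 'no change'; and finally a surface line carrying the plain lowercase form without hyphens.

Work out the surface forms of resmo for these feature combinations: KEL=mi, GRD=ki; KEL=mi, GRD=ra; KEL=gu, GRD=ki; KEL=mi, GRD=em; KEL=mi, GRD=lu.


cell KEL=mi, GRD=ki:
underlying: resmo-ra-od
1. i, o -> 0 / V _: fires at position(s) 8: resmorad
2. f -> v, k -> g, s -> z / V _ V: no change
3. 0 -> i / C _ C: inserts after position(s) 3: resimorad
surface: resimorad

cell KEL=mi, GRD=ra:
underlying: resmo-p-od
1. i, o -> 0 / V _: no change
2. f -> v, k -> g, s -> z / V _ V: no change
3. 0 -> i / C _ C: inserts after position(s) 3: resimopod
surface: resimopod

cell KEL=gu, GRD=ki:
underlying: resmo-ra-re
1. i, o -> 0 / V _: no change
2. f -> v, k -> g, s -> z / V _ V: no change
3. 0 -> i / C _ C: inserts after position(s) 3: resimorare
surface: resimorare

cell KEL=mi, GRD=em:
underlying: resmo-z-od
1. i, o -> 0 / V _: no change
2. f -> v, k -> g, s -> z / V _ V: no change
3. 0 -> i / C _ C: inserts after position(s) 3: resimozod
surface: resimozod

cell KEL=mi, GRD=lu:
underlying: resmo-a-od
1. i, o -> 0 / V _: fires at position(s) 7: resmoad
2. f -> v, k -> g, s -> z / V _ V: no change
3. 0 -> i / C _ C: inserts after position(s) 3: resimoad
surface: resimoad


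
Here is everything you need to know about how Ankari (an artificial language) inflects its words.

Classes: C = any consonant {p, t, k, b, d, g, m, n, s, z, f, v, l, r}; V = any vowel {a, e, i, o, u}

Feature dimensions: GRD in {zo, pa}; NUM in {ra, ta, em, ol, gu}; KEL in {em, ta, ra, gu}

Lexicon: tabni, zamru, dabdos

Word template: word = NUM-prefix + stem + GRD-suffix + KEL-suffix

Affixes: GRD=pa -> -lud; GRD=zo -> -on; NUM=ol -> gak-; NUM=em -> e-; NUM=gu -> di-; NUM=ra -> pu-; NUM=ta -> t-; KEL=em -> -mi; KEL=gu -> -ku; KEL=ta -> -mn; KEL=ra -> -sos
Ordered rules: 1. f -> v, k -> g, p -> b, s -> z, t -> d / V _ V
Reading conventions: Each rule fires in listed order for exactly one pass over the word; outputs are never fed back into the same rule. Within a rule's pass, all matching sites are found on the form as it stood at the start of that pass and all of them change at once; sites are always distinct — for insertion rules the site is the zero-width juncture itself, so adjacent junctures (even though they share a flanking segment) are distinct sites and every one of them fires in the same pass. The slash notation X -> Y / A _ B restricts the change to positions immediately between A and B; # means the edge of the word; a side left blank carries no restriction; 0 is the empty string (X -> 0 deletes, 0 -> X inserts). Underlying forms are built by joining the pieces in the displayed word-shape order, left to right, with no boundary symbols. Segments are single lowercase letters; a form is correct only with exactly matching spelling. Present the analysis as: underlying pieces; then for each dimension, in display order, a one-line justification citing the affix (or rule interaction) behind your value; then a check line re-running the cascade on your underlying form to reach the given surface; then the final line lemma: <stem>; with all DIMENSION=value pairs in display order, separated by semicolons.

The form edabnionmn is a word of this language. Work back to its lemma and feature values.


underlying: e-tabni-on-mn
GRD=zo - signalled by the affix -on
NUM=em - signalled by the affix e-
KEL=ta - signalled by the affix -mn
check: etabnionmn -> edabnionmn
lemma: tabni; GRD=zo; NUM=em; KEL=ta


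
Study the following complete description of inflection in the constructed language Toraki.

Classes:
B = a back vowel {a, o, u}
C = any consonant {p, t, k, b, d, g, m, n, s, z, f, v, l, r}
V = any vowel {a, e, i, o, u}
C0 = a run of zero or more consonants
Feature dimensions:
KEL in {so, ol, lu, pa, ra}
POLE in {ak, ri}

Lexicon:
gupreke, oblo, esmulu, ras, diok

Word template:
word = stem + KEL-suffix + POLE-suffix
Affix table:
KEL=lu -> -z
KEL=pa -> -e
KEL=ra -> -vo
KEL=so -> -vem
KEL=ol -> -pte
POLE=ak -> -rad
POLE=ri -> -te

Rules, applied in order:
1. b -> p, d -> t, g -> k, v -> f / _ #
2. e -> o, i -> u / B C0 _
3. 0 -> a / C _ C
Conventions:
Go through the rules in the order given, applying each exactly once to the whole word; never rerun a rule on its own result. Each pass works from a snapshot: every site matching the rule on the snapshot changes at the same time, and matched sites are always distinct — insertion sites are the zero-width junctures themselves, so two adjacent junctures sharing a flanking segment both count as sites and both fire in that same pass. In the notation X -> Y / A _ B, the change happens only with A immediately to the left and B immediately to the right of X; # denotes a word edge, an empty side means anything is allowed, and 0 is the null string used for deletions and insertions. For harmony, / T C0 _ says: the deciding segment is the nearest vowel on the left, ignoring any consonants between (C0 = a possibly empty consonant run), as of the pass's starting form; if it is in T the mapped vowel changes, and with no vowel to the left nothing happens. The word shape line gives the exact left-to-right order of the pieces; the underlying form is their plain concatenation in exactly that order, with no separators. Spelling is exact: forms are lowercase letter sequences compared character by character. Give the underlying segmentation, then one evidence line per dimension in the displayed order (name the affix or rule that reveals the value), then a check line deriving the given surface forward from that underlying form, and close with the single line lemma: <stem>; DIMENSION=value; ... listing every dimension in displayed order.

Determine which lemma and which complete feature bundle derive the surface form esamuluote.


underlying: esmulu-e-te
KEL=pa - signalled by the affix -e
POLE=ri - signalled by the affix -te
check: esmuluete -> esmuluete -> esmuluote -> esamuluote
lemma: esmulu; KEL=pa; POLE=ri


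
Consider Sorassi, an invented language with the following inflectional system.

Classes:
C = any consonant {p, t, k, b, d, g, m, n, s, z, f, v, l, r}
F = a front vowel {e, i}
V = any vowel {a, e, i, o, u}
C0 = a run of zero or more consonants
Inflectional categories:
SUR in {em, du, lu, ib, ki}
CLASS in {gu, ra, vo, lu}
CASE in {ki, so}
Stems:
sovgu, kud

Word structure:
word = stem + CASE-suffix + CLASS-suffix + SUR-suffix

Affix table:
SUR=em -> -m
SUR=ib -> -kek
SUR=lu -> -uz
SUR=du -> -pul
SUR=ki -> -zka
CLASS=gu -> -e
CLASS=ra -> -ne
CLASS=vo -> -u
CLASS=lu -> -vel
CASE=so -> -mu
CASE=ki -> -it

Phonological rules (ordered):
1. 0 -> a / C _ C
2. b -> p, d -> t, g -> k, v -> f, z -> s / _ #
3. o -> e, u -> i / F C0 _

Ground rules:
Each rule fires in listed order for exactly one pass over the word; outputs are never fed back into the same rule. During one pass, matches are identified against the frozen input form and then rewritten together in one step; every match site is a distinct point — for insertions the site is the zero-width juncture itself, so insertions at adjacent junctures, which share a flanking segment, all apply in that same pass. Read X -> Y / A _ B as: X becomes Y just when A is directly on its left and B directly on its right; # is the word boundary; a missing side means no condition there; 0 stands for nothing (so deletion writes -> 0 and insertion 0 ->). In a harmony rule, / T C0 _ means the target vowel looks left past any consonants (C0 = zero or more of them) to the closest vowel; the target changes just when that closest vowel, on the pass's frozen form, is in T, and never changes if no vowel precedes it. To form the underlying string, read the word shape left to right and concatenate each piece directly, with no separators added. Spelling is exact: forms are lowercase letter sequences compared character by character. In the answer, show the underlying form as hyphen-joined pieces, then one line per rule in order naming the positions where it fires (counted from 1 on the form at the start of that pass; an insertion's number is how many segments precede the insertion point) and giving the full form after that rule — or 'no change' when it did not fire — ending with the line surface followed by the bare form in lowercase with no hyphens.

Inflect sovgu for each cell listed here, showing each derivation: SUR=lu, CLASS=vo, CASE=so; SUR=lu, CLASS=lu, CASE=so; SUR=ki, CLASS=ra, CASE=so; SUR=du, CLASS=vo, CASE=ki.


cell SUR=lu, CLASS=vo, CASE=so:
underlying: sovgu-mu-u-uz
1. 0 -> a / C _ C: inserts after position(s) 3: sovagumuuuz
2. b -> p, d -> t, g -> k, v -> f, z -> s / _ #: fires at position(s) 11: sovagumuuus
3. o -> e, u -> i / F C0 _: no change
surface: sovagumuuus

cell SUR=lu, CLASS=lu, CASE=so:
underlying: sovgu-mu-vel-uz
1. 0 -> a / C _ C: inserts after position(s) 3: sovagumuveluz
2. b -> p, d -> t, g -> k, v -> f, z -> s / _ #: fires at position(s) 13: sovagumuvelus
3. o -> e, u -> i / F C0 _: fires at position(s) 12: sovagumuvelis
surface: sovagumuvelis

cell SUR=ki, CLASS=ra, CASE=so:
underlying: sovgu-mu-ne-zka
1. 0 -> a / C _ C: inserts after position(s) 3, 10: sovagumunezaka
2. b -> p, d -> t, g -> k, v -> f, z -> s / _ #: no change
3. o -> e, u -> i / F C0 _: no change
surface: sovagumunezaka

cell SUR=du, CLASS=vo, CASE=ki:
underlying: sovgu-it-u-pul
1. 0 -> a / C _ C: inserts after position(s) 3: sovaguitupul
2. b -> p, d -> t, g -> k, v -> f, z -> s / _ #: no change
3. o -> e, u -> i / F C0 _: fires at position(s) 9: sovaguitipul
surface: sovaguitipul


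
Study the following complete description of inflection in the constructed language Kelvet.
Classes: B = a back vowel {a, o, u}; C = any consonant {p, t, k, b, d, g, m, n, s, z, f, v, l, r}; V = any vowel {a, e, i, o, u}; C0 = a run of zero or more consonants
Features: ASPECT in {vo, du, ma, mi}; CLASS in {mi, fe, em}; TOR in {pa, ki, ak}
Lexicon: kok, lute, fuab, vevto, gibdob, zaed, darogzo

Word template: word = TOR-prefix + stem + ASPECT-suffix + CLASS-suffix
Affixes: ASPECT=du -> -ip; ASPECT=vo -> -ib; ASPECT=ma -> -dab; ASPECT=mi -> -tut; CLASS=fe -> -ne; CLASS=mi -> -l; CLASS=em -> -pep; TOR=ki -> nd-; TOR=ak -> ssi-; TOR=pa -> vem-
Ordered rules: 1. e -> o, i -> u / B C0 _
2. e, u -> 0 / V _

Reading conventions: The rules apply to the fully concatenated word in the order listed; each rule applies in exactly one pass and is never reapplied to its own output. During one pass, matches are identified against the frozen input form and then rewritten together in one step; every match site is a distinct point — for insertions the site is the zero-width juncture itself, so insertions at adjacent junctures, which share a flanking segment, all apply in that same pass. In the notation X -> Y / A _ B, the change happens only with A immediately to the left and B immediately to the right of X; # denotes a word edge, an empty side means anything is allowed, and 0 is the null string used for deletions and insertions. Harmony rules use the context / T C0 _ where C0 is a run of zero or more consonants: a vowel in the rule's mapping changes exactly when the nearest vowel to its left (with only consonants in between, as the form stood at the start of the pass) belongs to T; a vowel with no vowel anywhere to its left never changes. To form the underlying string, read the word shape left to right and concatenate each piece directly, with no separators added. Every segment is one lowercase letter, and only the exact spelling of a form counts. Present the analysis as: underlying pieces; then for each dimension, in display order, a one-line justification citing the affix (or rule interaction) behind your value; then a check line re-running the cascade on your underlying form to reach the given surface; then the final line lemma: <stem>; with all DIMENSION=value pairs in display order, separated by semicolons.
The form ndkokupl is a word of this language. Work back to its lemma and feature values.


underlying: nd-kok-ip-l
ASPECT=du - signalled by the affix -ip
CLASS=mi - signalled by the affix -l
TOR=ki - signalled by the affix nd-
check: ndkokipl -> ndkokupl -> ndkokupl
lemma: kok; ASPECT=du; CLASS=mi; TOR=ki


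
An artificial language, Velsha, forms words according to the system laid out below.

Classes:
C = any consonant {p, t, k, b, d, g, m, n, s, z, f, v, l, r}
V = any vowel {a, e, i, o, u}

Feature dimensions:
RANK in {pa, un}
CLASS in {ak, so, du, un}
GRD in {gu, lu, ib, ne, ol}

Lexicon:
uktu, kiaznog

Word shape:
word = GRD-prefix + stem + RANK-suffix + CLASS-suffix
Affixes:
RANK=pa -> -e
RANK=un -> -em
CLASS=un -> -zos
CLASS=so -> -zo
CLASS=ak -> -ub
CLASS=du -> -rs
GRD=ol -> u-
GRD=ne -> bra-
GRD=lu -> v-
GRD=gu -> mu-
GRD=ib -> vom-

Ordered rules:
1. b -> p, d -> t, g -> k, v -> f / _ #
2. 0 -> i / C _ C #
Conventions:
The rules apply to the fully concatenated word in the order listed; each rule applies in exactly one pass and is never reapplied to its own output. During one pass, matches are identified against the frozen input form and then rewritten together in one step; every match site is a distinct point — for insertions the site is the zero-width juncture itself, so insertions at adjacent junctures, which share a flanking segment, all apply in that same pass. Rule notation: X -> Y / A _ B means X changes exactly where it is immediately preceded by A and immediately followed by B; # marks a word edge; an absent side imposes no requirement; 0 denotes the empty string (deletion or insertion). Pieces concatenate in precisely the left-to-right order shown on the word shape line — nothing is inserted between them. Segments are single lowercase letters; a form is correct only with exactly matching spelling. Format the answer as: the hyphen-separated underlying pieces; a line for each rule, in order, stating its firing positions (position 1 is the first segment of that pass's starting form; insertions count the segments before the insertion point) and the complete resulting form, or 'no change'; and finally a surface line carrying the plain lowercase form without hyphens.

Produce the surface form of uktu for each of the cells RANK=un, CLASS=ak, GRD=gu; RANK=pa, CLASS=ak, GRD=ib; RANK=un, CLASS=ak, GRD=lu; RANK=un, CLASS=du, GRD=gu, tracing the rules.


cell RANK=un, CLASS=ak, GRD=gu:
underlying: mu-uktu-em-ub
1. b -> p, d -> t, g -> k, v -> f / _ #: fires at position(s) 10: muuktuemup
2. 0 -> i / C _ C #: no change
surface: muuktuemup

cell RANK=pa, CLASS=ak, GRD=ib:
underlying: vom-uktu-e-ub
1. b -> p, d -> t, g -> k, v -> f / _ #: fires at position(s) 10: vomuktueup
2. 0 -> i / C _ C #: no change
surface: vomuktueup

cell RANK=un, CLASS=ak, GRD=lu:
underlying: v-uktu-em-ub
1. b -> p, d -> t, g -> k, v -> f / _ #: fires at position(s) 9: vuktuemup
2. 0 -> i / C _ C #: no change
surface: vuktuemup

cell RANK=un, CLASS=du, GRD=gu:
underlying: mu-uktu-em-rs
1. b -> p, d -> t, g -> k, v -> f / _ #: no change
2. 0 -> i / C _ C #: inserts after position(s) 9: muuktuemris
surface: muuktuemris


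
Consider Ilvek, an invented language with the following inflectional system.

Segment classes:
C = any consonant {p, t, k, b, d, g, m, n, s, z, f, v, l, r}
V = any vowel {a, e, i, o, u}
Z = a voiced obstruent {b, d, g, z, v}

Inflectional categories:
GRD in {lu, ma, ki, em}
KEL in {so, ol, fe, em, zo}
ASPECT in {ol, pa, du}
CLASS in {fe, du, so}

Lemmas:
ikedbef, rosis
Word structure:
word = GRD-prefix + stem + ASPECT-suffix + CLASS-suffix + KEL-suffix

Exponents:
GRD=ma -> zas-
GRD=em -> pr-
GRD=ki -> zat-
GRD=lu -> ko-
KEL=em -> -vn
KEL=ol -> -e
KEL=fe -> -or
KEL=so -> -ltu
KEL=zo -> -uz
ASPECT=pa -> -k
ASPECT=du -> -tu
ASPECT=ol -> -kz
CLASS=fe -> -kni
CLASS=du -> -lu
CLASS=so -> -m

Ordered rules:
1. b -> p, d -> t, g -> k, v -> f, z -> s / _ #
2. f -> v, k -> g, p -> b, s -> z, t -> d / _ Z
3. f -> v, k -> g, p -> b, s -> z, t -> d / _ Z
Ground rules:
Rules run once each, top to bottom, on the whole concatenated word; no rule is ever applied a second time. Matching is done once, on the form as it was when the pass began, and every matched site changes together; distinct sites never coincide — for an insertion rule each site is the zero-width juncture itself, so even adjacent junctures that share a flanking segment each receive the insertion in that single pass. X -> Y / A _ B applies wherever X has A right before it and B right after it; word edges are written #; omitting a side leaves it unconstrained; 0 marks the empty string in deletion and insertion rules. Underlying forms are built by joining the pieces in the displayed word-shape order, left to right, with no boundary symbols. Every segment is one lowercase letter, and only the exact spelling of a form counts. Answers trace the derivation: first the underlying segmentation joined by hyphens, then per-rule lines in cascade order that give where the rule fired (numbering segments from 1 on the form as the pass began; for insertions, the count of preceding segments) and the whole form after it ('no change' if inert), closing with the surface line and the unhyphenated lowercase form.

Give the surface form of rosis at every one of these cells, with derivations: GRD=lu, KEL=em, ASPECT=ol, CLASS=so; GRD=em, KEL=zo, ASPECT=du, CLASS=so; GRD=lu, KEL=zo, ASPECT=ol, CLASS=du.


cell GRD=lu, KEL=em, ASPECT=ol, CLASS=so:
underlying: ko-rosis-kz-m-vn
1. b -> p, d -> t, g -> k, v -> f, z -> s / _ #: no change
2. f -> v, k -> g, p -> b, s -> z, t -> d / _ Z: fires at position(s) 8: korosisgzmvn
3. f -> v, k -> g, p -> b, s -> z, t -> d / _ Z: fires at position(s) 7: korosizgzmvn
surface: korosizgzmvn

cell GRD=em, KEL=zo, ASPECT=du, CLASS=so:
underlying: pr-rosis-tu-m-uz
1. b -> p, d -> t, g -> k, v -> f, z -> s / _ #: fires at position(s) 12: prrosistumus
2. f -> v, k -> g, p -> b, s -> z, t -> d / _ Z: no change
3. f -> v, k -> g, p -> b, s -> z, t -> d / _ Z: no change
surface: prrosistumus

cell GRD=lu, KEL=zo, ASPECT=ol, CLASS=du:
underlying: ko-rosis-kz-lu-uz
1. b -> p, d -> t, g -> k, v -> f, z -> s / _ #: fires at position(s) 13: korosiskzluus
2. f -> v, k -> g, p -> b, s -> z, t -> d / _ Z: fires at position(s) 8: korosisgzluus
3. f -> v, k -> g, p -> b, s -> z, t -> d / _ Z: fires at position(s) 7: korosizgzluus
surface: korosizgzluus
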